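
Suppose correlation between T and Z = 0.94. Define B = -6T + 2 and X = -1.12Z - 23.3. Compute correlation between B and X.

Linear rescalings preserve correlation up to sign; here the slopes -6 and -1.12 have the same sign, so correlation between B and X = correlation between T and Z = 0.94.

correlation between B and X = 0.94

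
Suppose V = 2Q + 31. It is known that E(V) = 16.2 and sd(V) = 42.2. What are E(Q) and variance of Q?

E(Q) = -7.4, variance of Q = 445.21

From V = 2Q + 31: E(V) = a·E(Q) + b, so E(Q) = (E(V) − b)/a = (16.2 − 31)/2 = -7.4.
variance of V = 42.2² = 1780.84.
variance of V = a²·variance of Q, so variance of Q = 1780.84/2² = 445.21.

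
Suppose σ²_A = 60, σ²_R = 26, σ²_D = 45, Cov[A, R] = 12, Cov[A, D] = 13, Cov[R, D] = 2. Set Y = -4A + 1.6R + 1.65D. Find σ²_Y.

σ²_Y = 834.4325

σ²_Y = a²·σ²_A + b²·σ²_R + c²·σ²_D + 2ab·Cov[A, R] + 2ac·Cov[A, D] + 2bc·Cov[R, D], with a = -4, b = 1.6, c = 1.65.
= 960 + 66.56 + 122.5125 + (-153.6) + (-171.6) + 10.56
= 834.4325.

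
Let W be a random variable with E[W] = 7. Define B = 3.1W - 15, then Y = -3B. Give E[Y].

E[B] = 3.1·7 + (-15) = 6.7.
E[Y] = (-3)·6.7 = -20.1.

E[Y] = -20.1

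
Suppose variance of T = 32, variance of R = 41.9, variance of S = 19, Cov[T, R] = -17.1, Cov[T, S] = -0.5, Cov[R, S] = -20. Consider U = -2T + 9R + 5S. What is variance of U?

variance of U = 2822.5

variance of U = a²·variance of T + b²·variance of R + c²·variance of S + 2ab·Cov[T, R] + 2ac·Cov[T, S] + 2bc·Cov[R, S], with a = -2, b = 9, c = 5.
= 128 + 3393.9 + 475 + 615.6 + 10 + (-1800)
= 2822.5.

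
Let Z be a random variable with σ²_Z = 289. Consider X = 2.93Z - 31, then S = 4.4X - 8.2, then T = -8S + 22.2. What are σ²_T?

σ²_T = 3074102.969344

σ²_X = 2.93²·289 = 2481.0361.
σ²_S = 4.4²·2481.0361 = 48032.858896.
σ²_T = (-8)²·48032.858896 = 3074102.969344.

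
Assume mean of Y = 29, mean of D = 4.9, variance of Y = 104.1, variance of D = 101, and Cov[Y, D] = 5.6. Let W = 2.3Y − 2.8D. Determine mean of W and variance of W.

mean of W = 52.98, variance of W = 1270.401

mean of W = 2.3·mean of Y + (-2.8)·mean of D = 2.3·29 + (-2.8)·4.9 = 52.98.
variance of W = a²·variance of Y + b²·variance of D + 2ab·Cov[Y, D] with a = 2.3, b = -2.8.
= 2.3²·104.1 + (-2.8)²·101 + 2·2.3·(-2.8)·5.6
= 550.689 + 791.84 + (-72.128) = 1270.401.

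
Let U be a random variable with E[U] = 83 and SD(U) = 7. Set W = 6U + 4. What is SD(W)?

W = 6U + 4 is linear with a = 6, b = 4.
SD(W) = |a|·SD(U) = |6|·7 = 42.

SD(W) = 42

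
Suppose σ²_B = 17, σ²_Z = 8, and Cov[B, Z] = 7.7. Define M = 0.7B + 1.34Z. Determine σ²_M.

σ²_M = a²·σ²_B + b²·σ²_Z + 2ab·Cov[B, Z] with a = 0.7, b = 1.34.
= 0.7²·17 + 1.34²·8 + 2·0.7·1.34·7.7
= 8.33 + 14.3648 + 14.4452 = 37.14.

σ²_M = 37.14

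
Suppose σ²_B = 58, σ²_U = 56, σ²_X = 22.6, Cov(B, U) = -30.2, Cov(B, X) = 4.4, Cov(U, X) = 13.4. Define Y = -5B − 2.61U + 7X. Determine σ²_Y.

σ²_Y = 1353.0216

σ²_Y = a²·σ²_B + b²·σ²_U + c²·σ²_X + 2ab·Cov(B, U) + 2ac·Cov(B, X) + 2bc·Cov(U, X), with a = -5, b = -2.61, c = 7.
= 1450 + 381.4776 + 1107.4 + (-788.22) + (-308) + (-489.636)
= 1353.0216.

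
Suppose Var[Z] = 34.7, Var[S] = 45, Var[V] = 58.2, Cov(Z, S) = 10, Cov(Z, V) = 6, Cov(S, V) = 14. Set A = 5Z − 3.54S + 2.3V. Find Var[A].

Var[A] = a²·Var[Z] + b²·Var[S] + c²·Var[V] + 2ab·Cov(Z, S) + 2ac·Cov(Z, V) + 2bc·Cov(S, V), with a = 5, b = -3.54, c = 2.3.
= 867.5 + 563.922 + 307.878 + (-354) + 138 + (-227.976)
= 1295.324.

Var[A] = 1295.324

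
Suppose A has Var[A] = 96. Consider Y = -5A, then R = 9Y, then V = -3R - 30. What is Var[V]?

Var[Y] = (-5)²·96 = 2400.
Var[R] = 9²·2400 = 194400.
Var[V] = (-3)²·194400 = 1749600.

Var[V] = 1749600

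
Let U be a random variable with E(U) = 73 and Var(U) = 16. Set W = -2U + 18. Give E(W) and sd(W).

W = -2U + 18 is linear with a = -2, b = 18.
E(W) = a·E(U) + b = (-2)·73 + 18 = -128.
sd(U) = √16 = 4.
sd(W) = |a|·sd(U) = |-2|·4 = 8.

E(W) = -128, sd(W) = 8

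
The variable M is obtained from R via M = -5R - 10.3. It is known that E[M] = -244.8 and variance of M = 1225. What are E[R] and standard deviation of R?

E[R] = 46.9, standard deviation of R = 7

From M = -5R - 10.3: E[M] = a·E[R] + b, so E[R] = (E[M] − b)/a = (-244.8 − (-10.3))/(-5) = 46.9.
standard deviation of M = √1225 = 35.
standard deviation of M = |a|·standard deviation of R, so standard deviation of R = 35/|-5| = 7.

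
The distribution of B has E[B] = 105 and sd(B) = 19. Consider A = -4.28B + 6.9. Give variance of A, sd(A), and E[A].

A = -4.28B + 6.9 is linear with a = -4.28, b = 6.9.
variance of B = 19² = 361.
variance of A = a²·variance of B = (-4.28)²·361 = 6612.9424 (the additive constant 6.9 does not affect variance).
sd(A) = |a|·sd(B) = |-4.28|·19 = 81.32.
E[A] = a·E[B] + b = (-4.28)·105 + 6.9 = -442.5.

variance of A = 6612.9424, sd(A) = 81.32, E[A] = -442.5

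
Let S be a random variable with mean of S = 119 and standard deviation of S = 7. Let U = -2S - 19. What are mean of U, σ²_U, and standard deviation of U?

U = -2S - 19 is linear with a = -2, b = -19.
mean of U = a·mean of S + b = (-2)·119 + (-19) = -257.
σ²_S = 7² = 49.
σ²_U = a²·σ²_S = (-2)²·49 = 196 (the additive constant -19 does not affect variance).
standard deviation of U = |a|·standard deviation of S = |-2|·7 = 14.

mean of U = -257, σ²_U = 196, standard deviation of U = 14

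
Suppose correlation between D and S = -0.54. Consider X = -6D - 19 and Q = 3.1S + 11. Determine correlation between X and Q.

correlation between X and Q = 0.54

Linear rescalings preserve |correlation|; the slopes -6 and 3.1 have opposite signs, so the correlation flips sign: correlation between X and Q = −correlation between D and S = 0.54.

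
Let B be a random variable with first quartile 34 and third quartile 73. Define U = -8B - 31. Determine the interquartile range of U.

IQR of B = Q3 − Q1 = 73 − 34 = 39.
Under U = aB + b, IQR(U) = |a|·IQR(B) = |-8|·39 = 312 (shifts cancel; spread scales by |a|).

IQR(U) = 312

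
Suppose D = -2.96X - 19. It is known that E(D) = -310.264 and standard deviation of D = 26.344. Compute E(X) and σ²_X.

From D = -2.96X - 19: E(D) = a·E(X) + b, so E(X) = (E(D) − b)/a = (-310.264 − (-19))/(-2.96) = 98.4.
σ²_D = 26.344² = 694.006336.
σ²_D = a²·σ²_X, so σ²_X = 694.006336/(-2.96)² = 79.21.

E(X) = 98.4, σ²_X = 79.21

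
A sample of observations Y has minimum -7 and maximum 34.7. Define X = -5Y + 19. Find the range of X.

Range of Y = 34.7 − (-7) = 41.7.
Range(X) = |a|·Range(Y) = |-5|·41.7 = 208.5.

Range(X) = 208.5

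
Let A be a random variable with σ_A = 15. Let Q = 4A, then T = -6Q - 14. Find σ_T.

σ_Q = |4|·15 = 60.
σ_T = |-6|·60 = 360.

σ_T = 360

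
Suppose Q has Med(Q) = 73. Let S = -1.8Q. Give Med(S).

A linear map preserves order up to sign, so Med(S) = a·Med(Q) + b = (-1.8)·73 = -131.4.

Med(S) = -131.4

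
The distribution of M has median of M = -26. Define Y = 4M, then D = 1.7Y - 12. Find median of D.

median of Y = 4·(-26) = -104.
median of D = 1.7·(-104) + (-12) = -188.8.

median of D = -188.8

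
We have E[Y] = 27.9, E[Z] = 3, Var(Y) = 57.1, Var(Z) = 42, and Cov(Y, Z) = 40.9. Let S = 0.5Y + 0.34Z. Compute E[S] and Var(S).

E[S] = 0.5·E[Y] + 0.34·E[Z] = 0.5·27.9 + 0.34·3 = 14.97.
Var(S) = a²·Var(Y) + b²·Var(Z) + 2ab·Cov(Y, Z) with a = 0.5, b = 0.34.
= 0.5²·57.1 + 0.34²·42 + 2·0.5·0.34·40.9
= 14.275 + 4.8552 + 13.906 = 33.0362.

E[S] = 14.97, Var(S) = 33.0362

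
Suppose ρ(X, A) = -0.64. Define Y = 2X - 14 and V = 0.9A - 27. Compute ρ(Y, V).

Linear rescalings preserve correlation up to sign; here the slopes 2 and 0.9 have the same sign, so ρ(Y, V) = ρ(X, A) = -0.64.

ρ(Y, V) = -0.64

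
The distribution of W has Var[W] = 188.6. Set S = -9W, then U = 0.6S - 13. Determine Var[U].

Var[S] = (-9)²·188.6 = 15276.6.
Var[U] = 0.6²·15276.6 = 5499.576.

Var[U] = 5499.576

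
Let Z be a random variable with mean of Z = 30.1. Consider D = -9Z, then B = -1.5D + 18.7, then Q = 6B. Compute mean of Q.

mean of Q = 2550.3

mean of D = (-9)·30.1 = -270.9.
mean of B = (-1.5)·(-270.9) + 18.7 = 425.05.
mean of Q = 6·425.05 = 2550.3.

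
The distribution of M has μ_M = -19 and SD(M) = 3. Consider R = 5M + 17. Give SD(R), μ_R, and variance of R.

R = 5M + 17 is linear with a = 5, b = 17.
SD(R) = |a|·SD(M) = |5|·3 = 15.
μ_R = a·μ_M + b = 5·(-19) + 17 = -78.
variance of M = 3² = 9.
variance of R = a²·variance of M = 5²·9 = 225 (the additive constant 17 does not affect variance).

SD(R) = 15, μ_R = -78, variance of R = 225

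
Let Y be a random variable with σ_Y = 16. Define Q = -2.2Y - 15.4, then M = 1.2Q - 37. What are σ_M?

σ_M = 42.24

σ_Q = |-2.2|·16 = 35.2.
σ_M = |1.2|·35.2 = 42.24.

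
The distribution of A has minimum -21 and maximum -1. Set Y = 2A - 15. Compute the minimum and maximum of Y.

a = 2 > 0, so min(Y) = a·min(A)+b = 2·(-21) + (-15) = -57 and max(Y) = 2·(-1) + (-15) = -17.

min(Y) = -57, max(Y) = -17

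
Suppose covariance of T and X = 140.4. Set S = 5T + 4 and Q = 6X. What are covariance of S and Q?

covariance of S and Q = a·c·covariance of T and X = 5·6·140.4 = 4212. Additive constants drop out.

covariance of S and Q = 4212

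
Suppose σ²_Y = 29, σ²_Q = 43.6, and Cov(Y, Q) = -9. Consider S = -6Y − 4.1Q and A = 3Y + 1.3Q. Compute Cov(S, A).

By bilinearity, Cov(S, A) = ac·σ²_Y + bd·σ²_Q + (ad+bc)·Cov(Y, Q), with a=-6, b=-4.1, c=3, d=1.3.
ac·σ²_Y = (-6)·3·29 = -522
bd·σ²_Q = (-4.1)·1.3·43.6 = -232.388
(ad+bc)·Cov(Y, Q) = (-20.1)·(-9) = 180.9
Cov(S, A) = -522 + (-232.388) + 180.9 = -573.488.

Cov(S, A) = -573.488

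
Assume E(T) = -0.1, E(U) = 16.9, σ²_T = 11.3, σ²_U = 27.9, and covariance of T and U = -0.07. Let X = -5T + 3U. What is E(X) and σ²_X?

E(X) = 51.2, σ²_X = 535.7

E(X) = (-5)·E(T) + 3·E(U) = (-5)·(-0.1) + 3·16.9 = 51.2.
σ²_X = a²·σ²_T + b²·σ²_U + 2ab·covariance of T and U with a = -5, b = 3.
= (-5)²·11.3 + 3²·27.9 + 2·(-5)·3·(-0.07)
= 282.5 + 251.1 + 2.1 = 535.7.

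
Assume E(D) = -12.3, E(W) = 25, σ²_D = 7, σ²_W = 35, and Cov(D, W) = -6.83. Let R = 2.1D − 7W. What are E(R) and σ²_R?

E(R) = 2.1·E(D) + (-7)·E(W) = 2.1·(-12.3) + (-7)·25 = -200.83.
σ²_R = a²·σ²_D + b²·σ²_W + 2ab·Cov(D, W) with a = 2.1, b = -7.
= 2.1²·7 + (-7)²·35 + 2·2.1·(-7)·(-6.83)
= 30.87 + 1715 + 200.802 = 1946.672.

E(R) = -200.83, σ²_R = 1946.672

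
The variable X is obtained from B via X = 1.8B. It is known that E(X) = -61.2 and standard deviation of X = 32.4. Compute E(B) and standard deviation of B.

E(B) = -34, standard deviation of B = 18

From X = 1.8B: E(X) = a·E(B) + b, so E(B) = (E(X) − b)/a = (-61.2 − 0)/1.8 = -34.
standard deviation of X = |a|·standard deviation of B, so standard deviation of B = 32.4/|1.8| = 18.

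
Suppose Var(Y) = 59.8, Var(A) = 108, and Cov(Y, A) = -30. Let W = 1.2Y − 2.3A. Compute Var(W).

Var(W) = 823.032

Var(W) = a²·Var(Y) + b²·Var(A) + 2ab·Cov(Y, A) with a = 1.2, b = -2.3.
= 1.2²·59.8 + (-2.3)²·108 + 2·1.2·(-2.3)·(-30)
= 86.112 + 571.32 + 165.6 = 823.032.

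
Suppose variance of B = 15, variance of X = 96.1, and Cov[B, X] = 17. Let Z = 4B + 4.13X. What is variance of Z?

variance of Z = a²·variance of B + b²·variance of X + 2ab·Cov[B, X] with a = 4, b = 4.13.
= 4²·15 + 4.13²·96.1 + 2·4·4.13·17
= 240 + 1639.16809 + 561.68 = 2440.84809.

variance of Z = 2440.84809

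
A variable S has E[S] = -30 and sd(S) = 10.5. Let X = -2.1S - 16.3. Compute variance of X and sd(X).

X = -2.1S - 16.3 is linear with a = -2.1, b = -16.3.
variance of S = 10.5² = 110.25.
variance of X = a²·variance of S = (-2.1)²·110.25 = 486.2025 (the additive constant -16.3 does not affect variance).
sd(X) = |a|·sd(S) = |-2.1|·10.5 = 22.05.

variance of X = 486.2025, sd(X) = 22.05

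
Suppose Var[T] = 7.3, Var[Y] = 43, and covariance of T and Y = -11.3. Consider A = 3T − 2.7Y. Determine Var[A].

Var[A] = 562.23

Var[A] = a²·Var[T] + b²·Var[Y] + 2ab·covariance of T and Y with a = 3, b = -2.7.
= 3²·7.3 + (-2.7)²·43 + 2·3·(-2.7)·(-11.3)
= 65.7 + 313.47 + 183.06 = 562.23.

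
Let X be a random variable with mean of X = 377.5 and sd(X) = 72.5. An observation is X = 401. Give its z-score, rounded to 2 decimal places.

z = (X − mean of X) / sd(X) = (401 − 377.5) / 72.5 ≈ 0.32.

z = 0.32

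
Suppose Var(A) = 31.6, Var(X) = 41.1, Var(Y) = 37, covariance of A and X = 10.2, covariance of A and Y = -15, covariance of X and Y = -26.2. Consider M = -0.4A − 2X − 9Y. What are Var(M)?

Var(M) = a²·Var(A) + b²·Var(X) + c²·Var(Y) + 2ab·covariance of A and X + 2ac·covariance of A and Y + 2bc·covariance of X and Y, with a = -0.4, b = -2, c = -9.
= 5.056 + 164.4 + 2997 + 16.32 + (-108) + (-943.2)
= 2131.576.

Var(M) = 2131.576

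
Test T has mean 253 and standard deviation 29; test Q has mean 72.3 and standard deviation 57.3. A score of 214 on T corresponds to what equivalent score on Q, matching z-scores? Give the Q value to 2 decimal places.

Q = -4.76

z = (214 − 253)/29 ≈ -1.3448.
Q = 72.3 + z·57.3 = 72.3 + (214 − 253)·57.3/29 ≈ -4.76.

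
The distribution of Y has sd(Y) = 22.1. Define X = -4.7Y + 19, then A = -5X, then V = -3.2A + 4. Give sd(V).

sd(X) = |-4.7|·22.1 = 103.87.
sd(A) = |-5|·103.87 = 519.35.
sd(V) = |-3.2|·519.35 = 1661.92.

sd(V) = 1661.92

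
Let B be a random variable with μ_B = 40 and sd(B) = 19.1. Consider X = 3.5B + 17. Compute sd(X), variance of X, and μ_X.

X = 3.5B + 17 is linear with a = 3.5, b = 17.
sd(X) = |a|·sd(B) = |3.5|·19.1 = 66.85.
variance of B = 19.1² = 364.81.
variance of X = a²·variance of B = 3.5²·364.81 = 4468.9225 (the additive constant 17 does not affect variance).
μ_X = a·μ_B + b = 3.5·40 + 17 = 157.

sd(X) = 66.85, variance of X = 4468.9225, μ_X = 157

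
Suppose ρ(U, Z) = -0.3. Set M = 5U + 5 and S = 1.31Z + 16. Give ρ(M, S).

Linear rescalings preserve correlation up to sign; here the slopes 5 and 1.31 have the same sign, so ρ(M, S) = ρ(U, Z) = -0.3.

ρ(M, S) = -0.3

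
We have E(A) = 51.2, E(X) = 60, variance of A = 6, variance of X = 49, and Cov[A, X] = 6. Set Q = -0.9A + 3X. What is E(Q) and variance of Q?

E(Q) = (-0.9)·E(A) + 3·E(X) = (-0.9)·51.2 + 3·60 = 133.92.
variance of Q = a²·variance of A + b²·variance of X + 2ab·Cov[A, X] with a = -0.9, b = 3.
= (-0.9)²·6 + 3²·49 + 2·(-0.9)·3·6
= 4.86 + 441 + (-32.4) = 413.46.

E(Q) = 133.92, variance of Q = 413.46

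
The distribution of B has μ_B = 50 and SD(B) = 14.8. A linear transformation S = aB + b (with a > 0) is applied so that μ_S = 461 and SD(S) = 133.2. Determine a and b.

SD(S) = a·SD(B) (a > 0), so a = 133.2/14.8 = 9.
μ_S = a·μ_B + b, so b = 461 − 9·50 = 11.

a = 9, b = 11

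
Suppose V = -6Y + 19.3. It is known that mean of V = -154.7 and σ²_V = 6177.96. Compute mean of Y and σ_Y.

mean of Y = 29, σ_Y = 13.1

From V = -6Y + 19.3: mean of V = a·mean of Y + b, so mean of Y = (mean of V − b)/a = (-154.7 − 19.3)/(-6) = 29.
σ_V = √6177.96 = 78.6.
σ_V = |a|·σ_Y, so σ_Y = 78.6/|-6| = 13.1.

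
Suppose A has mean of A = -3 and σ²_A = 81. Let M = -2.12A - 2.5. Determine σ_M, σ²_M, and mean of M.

M = -2.12A - 2.5 is linear with a = -2.12, b = -2.5.
σ_A = √81 = 9.
σ_M = |a|·σ_A = |-2.12|·9 = 19.08.
σ²_M = a²·σ²_A = (-2.12)²·81 = 364.0464 (the additive constant -2.5 does not affect variance).
mean of M = a·mean of A + b = (-2.12)·(-3) + (-2.5) = 3.86.

σ_M = 19.08, σ²_M = 364.0464, mean of M = 3.86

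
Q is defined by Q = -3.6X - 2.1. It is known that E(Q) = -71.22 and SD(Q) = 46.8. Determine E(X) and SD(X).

E(X) = 19.2, SD(X) = 13

From Q = -3.6X - 2.1: E(Q) = a·E(X) + b, so E(X) = (E(Q) − b)/a = (-71.22 − (-2.1))/(-3.6) = 19.2.
SD(Q) = |a|·SD(X), so SD(X) = 46.8/|-3.6| = 13.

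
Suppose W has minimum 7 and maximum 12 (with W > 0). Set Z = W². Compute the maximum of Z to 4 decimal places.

W² is increasing on this domain, so max(Z) comes from max(W) = 12: max(Z) = square(12) = 144.

max(Z) = 144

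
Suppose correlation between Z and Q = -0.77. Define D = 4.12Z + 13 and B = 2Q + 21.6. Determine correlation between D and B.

Linear rescalings preserve correlation up to sign; here the slopes 4.12 and 2 have the same sign, so correlation between D and B = correlation between Z and Q = -0.77.

correlation between D and B = -0.77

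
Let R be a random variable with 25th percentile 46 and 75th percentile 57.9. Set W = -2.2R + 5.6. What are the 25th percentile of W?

Since a = -2.2 < 0 the transformation is decreasing, reversing order: the 25th percentile of W corresponds to the 75th percentile of R.
So P_{25}(W) = a·P_{75}(R) + b = (-2.2)·57.9 + 5.6 = -121.78.

25th percentile of W = -121.78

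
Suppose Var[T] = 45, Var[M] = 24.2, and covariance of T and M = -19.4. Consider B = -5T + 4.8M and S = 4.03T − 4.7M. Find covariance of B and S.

covariance of B and S = -2283.8756

By bilinearity, covariance of B and S = ac·Var[T] + bd·Var[M] + (ad+bc)·covariance of T and M, with a=-5, b=4.8, c=4.03, d=-4.7.
ac·Var[T] = (-5)·4.03·45 = -906.75
bd·Var[M] = 4.8·(-4.7)·24.2 = -545.952
(ad+bc)·covariance of T and M = (42.844)·(-19.4) = -831.1736
covariance of B and S = -906.75 + (-545.952) + (-831.1736) = -2283.8756.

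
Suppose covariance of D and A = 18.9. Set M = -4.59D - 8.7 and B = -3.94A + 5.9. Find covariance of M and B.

covariance of M and B = 341.79894

covariance of M and B = a·c·covariance of D and A = (-4.59)·(-3.94)·18.9 = 341.79894. Additive constants drop out.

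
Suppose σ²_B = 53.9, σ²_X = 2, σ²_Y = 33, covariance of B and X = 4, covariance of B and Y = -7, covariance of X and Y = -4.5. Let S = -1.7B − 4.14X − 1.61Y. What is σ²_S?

σ²_S = 233.5869

σ²_S = a²·σ²_B + b²·σ²_X + c²·σ²_Y + 2ab·covariance of B and X + 2ac·covariance of B and Y + 2bc·covariance of X and Y, with a = -1.7, b = -4.14, c = -1.61.
= 155.771 + 34.2792 + 85.5393 + 56.304 + (-38.318) + (-59.9886)
= 233.5869.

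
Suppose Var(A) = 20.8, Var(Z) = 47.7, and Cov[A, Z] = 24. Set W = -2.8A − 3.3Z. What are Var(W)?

Var(W) = 1126.045

Var(W) = a²·Var(A) + b²·Var(Z) + 2ab·Cov[A, Z] with a = -2.8, b = -3.3.
= (-2.8)²·20.8 + (-3.3)²·47.7 + 2·(-2.8)·(-3.3)·24
= 163.072 + 519.453 + 443.52 = 1126.045.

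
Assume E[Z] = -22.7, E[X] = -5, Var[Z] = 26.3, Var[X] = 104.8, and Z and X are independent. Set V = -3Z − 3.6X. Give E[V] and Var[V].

E[V] = 86.1, Var[V] = 1594.908

E[V] = (-3)·E[Z] + (-3.6)·E[X] = (-3)·(-22.7) + (-3.6)·(-5) = 86.1.
Var[V] = a²·Var[Z] + b²·Var[X] + 2ab·Cov[Z, X] with a = -3, b = -3.6.
Independence gives Cov[Z, X] = 0.
= (-3)²·26.3 + (-3.6)²·104.8 + 2·(-3)·(-3.6)·0
= 236.7 + 1358.208 + 0 = 1594.908.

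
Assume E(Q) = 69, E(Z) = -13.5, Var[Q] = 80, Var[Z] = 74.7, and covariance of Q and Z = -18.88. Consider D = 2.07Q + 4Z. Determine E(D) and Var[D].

E(D) = 2.07·E(Q) + 4·E(Z) = 2.07·69 + 4·(-13.5) = 88.83.
Var[D] = a²·Var[Q] + b²·Var[Z] + 2ab·covariance of Q and Z with a = 2.07, b = 4.
= 2.07²·80 + 4²·74.7 + 2·2.07·4·(-18.88)
= 342.792 + 1195.2 + (-312.6528) = 1225.3392.

E(D) = 88.83, Var[D] = 1225.3392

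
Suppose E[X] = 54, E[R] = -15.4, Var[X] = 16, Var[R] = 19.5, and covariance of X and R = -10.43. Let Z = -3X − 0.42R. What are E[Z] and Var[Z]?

E[Z] = -155.532, Var[Z] = 121.1562

E[Z] = (-3)·E[X] + (-0.42)·E[R] = (-3)·54 + (-0.42)·(-15.4) = -155.532.
Var[Z] = a²·Var[X] + b²·Var[R] + 2ab·covariance of X and R with a = -3, b = -0.42.
= (-3)²·16 + (-0.42)²·19.5 + 2·(-3)·(-0.42)·(-10.43)
= 144 + 3.4398 + (-26.2836) = 121.1562.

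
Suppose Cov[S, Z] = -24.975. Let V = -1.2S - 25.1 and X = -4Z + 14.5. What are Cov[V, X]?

Cov[V, X] = -119.88

Cov[V, X] = a·c·Cov[S, Z] = (-1.2)·(-4)·(-24.975) = -119.88. Additive constants drop out.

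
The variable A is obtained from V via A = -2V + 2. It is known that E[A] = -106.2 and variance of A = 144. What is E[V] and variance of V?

E[V] = 54.1, variance of V = 36

From A = -2V + 2: E[A] = a·E[V] + b, so E[V] = (E[A] − b)/a = (-106.2 − 2)/(-2) = 54.1.
variance of A = a²·variance of V, so variance of V = 144/(-2)² = 36.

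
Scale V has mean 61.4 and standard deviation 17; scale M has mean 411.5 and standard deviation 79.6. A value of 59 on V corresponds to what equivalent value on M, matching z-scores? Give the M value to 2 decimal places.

z = (59 − 61.4)/17 ≈ -0.1412.
M = 411.5 + z·79.6 = 411.5 + (59 − 61.4)·79.6/17 ≈ 400.26.

M = 400.26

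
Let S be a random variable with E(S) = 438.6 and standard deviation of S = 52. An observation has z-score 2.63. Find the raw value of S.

S = E(S) + z·standard deviation of S = 438.6 + 2.63·52 = 575.36.

S = 575.36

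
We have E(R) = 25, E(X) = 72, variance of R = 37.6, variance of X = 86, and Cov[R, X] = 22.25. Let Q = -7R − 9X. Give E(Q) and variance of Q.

E(Q) = -823, variance of Q = 11611.9

E(Q) = (-7)·E(R) + (-9)·E(X) = (-7)·25 + (-9)·72 = -823.
variance of Q = a²·variance of R + b²·variance of X + 2ab·Cov[R, X] with a = -7, b = -9.
= (-7)²·37.6 + (-9)²·86 + 2·(-7)·(-9)·22.25
= 1842.4 + 6966 + 2803.5 = 11611.9.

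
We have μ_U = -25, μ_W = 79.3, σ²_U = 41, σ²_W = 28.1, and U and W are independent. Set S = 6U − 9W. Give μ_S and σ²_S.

μ_S = 6·μ_U + (-9)·μ_W = 6·(-25) + (-9)·79.3 = -863.7.
σ²_S = a²·σ²_U + b²·σ²_W + 2ab·Cov[U, W] with a = 6, b = -9.
Independence gives Cov[U, W] = 0.
= 6²·41 + (-9)²·28.1 + 2·6·(-9)·0
= 1476 + 2276.1 + 0 = 3752.1.

μ_S = -863.7, σ²_S = 3752.1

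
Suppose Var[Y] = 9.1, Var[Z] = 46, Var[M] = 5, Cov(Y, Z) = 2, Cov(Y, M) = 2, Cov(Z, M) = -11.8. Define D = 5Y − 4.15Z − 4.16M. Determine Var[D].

Var[D] = 532.6326

Var[D] = a²·Var[Y] + b²·Var[Z] + c²·Var[M] + 2ab·Cov(Y, Z) + 2ac·Cov(Y, M) + 2bc·Cov(Z, M), with a = 5, b = -4.15, c = -4.16.
= 227.5 + 792.235 + 86.528 + (-83) + (-83.2) + (-407.4304)
= 532.6326.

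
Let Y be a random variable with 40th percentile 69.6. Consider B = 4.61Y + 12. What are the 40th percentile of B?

Since a = 4.61 > 0 the transformation is increasing, so the 40th percentile of B = a·(P_{40} of Y) + b = 4.61·69.6 + 12 = 332.856.

40th percentile of B = 332.856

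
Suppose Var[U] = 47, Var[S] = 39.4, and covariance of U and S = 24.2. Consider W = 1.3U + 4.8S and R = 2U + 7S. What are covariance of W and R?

covariance of W and R = 1898.58

By bilinearity, covariance of W and R = ac·Var[U] + bd·Var[S] + (ad+bc)·covariance of U and S, with a=1.3, b=4.8, c=2, d=7.
ac·Var[U] = 1.3·2·47 = 122.2
bd·Var[S] = 4.8·7·39.4 = 1323.84
(ad+bc)·covariance of U and S = (18.7)·24.2 = 452.54
covariance of W and R = 122.2 + 1323.84 + 452.54 = 1898.58.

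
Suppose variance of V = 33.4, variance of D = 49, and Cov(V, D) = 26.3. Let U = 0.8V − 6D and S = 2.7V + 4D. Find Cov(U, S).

Cov(U, S) = -1445.756

By bilinearity, Cov(U, S) = ac·variance of V + bd·variance of D + (ad+bc)·Cov(V, D), with a=0.8, b=-6, c=2.7, d=4.
ac·variance of V = 0.8·2.7·33.4 = 72.144
bd·variance of D = (-6)·4·49 = -1176
(ad+bc)·Cov(V, D) = (-13)·26.3 = -341.9
Cov(U, S) = 72.144 + (-1176) + (-341.9) = -1445.756.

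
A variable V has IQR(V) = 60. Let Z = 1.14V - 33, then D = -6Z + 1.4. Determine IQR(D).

IQR(Z) = |1.14|·60 = 68.4.
IQR(D) = |-6|·68.4 = 410.4.

IQR(D) = 410.4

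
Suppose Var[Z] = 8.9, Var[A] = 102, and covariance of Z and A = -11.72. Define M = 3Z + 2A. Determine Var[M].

Var[M] = a²·Var[Z] + b²·Var[A] + 2ab·covariance of Z and A with a = 3, b = 2.
= 3²·8.9 + 2²·102 + 2·3·2·(-11.72)
= 80.1 + 408 + (-140.64) = 347.46.

Var[M] = 347.46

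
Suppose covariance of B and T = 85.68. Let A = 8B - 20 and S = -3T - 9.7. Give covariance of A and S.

covariance of A and S = a·c·covariance of B and T = 8·(-3)·85.68 = -2056.32. Additive constants drop out.

covariance of A and S = -2056.32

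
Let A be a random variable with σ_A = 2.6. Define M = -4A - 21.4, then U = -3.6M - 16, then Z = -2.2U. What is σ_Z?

σ_M = |-4|·2.6 = 10.4.
σ_U = |-3.6|·10.4 = 37.44.
σ_Z = |-2.2|·37.44 = 82.368.

σ_Z = 82.368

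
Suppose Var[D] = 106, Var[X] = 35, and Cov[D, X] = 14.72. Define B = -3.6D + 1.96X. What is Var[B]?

Var[B] = 1300.48736

Var[B] = a²·Var[D] + b²·Var[X] + 2ab·Cov[D, X] with a = -3.6, b = 1.96.
= (-3.6)²·106 + 1.96²·35 + 2·(-3.6)·1.96·14.72
= 1373.76 + 134.456 + (-207.72864) = 1300.48736.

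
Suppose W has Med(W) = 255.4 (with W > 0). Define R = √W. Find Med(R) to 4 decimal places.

Med(R) = 15.9812

√W is monotone on this domain, so Med(R) = √(255.4) ≈ 15.9812.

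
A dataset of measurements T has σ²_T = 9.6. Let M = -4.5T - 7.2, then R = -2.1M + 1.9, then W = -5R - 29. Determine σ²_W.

σ²_W = 21432.6

σ²_M = (-4.5)²·9.6 = 194.4.
σ²_R = (-2.1)²·194.4 = 857.304.
σ²_W = (-5)²·857.304 = 21432.6.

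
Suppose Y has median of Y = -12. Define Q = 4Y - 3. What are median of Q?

A linear map preserves order up to sign, so median of Q = a·median of Y + b = 4·(-12) + (-3) = -51.

median of Q = -51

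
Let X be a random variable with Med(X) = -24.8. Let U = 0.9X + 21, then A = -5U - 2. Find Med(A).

Med(A) = 4.6

Med(U) = 0.9·(-24.8) + 21 = -1.32.
Med(A) = (-5)·(-1.32) + (-2) = 4.6.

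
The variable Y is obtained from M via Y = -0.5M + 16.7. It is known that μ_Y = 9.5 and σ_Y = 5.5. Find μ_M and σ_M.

From Y = -0.5M + 16.7: μ_Y = a·μ_M + b, so μ_M = (μ_Y − b)/a = (9.5 − 16.7)/(-0.5) = 14.4.
σ_Y = |a|·σ_M, so σ_M = 5.5/|-0.5| = 11.

μ_M = 14.4, σ_M = 11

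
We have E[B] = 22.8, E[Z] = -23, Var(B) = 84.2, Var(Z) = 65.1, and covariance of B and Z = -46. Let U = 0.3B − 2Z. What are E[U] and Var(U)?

E[U] = 0.3·E[B] + (-2)·E[Z] = 0.3·22.8 + (-2)·(-23) = 52.84.
Var(U) = a²·Var(B) + b²·Var(Z) + 2ab·covariance of B and Z with a = 0.3, b = -2.
= 0.3²·84.2 + (-2)²·65.1 + 2·0.3·(-2)·(-46)
= 7.578 + 260.4 + 55.2 = 323.178.

E[U] = 52.84, Var(U) = 323.178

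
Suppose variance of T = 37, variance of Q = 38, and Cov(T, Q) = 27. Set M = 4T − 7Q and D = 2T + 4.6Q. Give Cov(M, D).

Cov(M, D) = -808.8

By bilinearity, Cov(M, D) = ac·variance of T + bd·variance of Q + (ad+bc)·Cov(T, Q), with a=4, b=-7, c=2, d=4.6.
ac·variance of T = 4·2·37 = 296
bd·variance of Q = (-7)·4.6·38 = -1223.6
(ad+bc)·Cov(T, Q) = (4.4)·27 = 118.8
Cov(M, D) = 296 + (-1223.6) + 118.8 = -808.8.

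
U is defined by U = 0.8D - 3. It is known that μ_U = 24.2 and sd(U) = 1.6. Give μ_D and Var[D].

μ_D = 34, Var[D] = 4

From U = 0.8D - 3: μ_U = a·μ_D + b, so μ_D = (μ_U − b)/a = (24.2 − (-3))/0.8 = 34.
Var[U] = 1.6² = 2.56.
Var[U] = a²·Var[D], so Var[D] = 2.56/0.8² = 4.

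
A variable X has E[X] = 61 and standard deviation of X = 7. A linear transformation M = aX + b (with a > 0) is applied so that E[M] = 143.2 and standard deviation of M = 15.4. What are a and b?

standard deviation of M = a·standard deviation of X (a > 0), so a = 15.4/7 = 2.2.
E[M] = a·E[X] + b, so b = 143.2 − 2.2·61 = 9.

a = 2.2, b = 9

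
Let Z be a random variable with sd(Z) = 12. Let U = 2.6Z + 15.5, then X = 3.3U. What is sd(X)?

sd(X) = 102.96

sd(U) = |2.6|·12 = 31.2.
sd(X) = |3.3|·31.2 = 102.96.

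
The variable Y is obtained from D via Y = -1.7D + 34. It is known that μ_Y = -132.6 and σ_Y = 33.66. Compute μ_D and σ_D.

μ_D = 98, σ_D = 19.8

From Y = -1.7D + 34: μ_Y = a·μ_D + b, so μ_D = (μ_Y − b)/a = (-132.6 − 34)/(-1.7) = 98.
σ_Y = |a|·σ_D, so σ_D = 33.66/|-1.7| = 19.8.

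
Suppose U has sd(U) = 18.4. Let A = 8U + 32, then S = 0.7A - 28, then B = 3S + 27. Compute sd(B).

sd(A) = |8|·18.4 = 147.2.
sd(S) = |0.7|·147.2 = 103.04.
sd(B) = |3|·103.04 = 309.12.

sd(B) = 309.12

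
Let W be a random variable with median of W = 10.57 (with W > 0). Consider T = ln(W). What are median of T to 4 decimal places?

median of T = 2.358

ln(W) is monotone on this domain, so median of T = ln(10.57) ≈ 2.358.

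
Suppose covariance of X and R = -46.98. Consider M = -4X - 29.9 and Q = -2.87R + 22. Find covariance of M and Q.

covariance of M and Q = -539.3304

covariance of M and Q = a·c·covariance of X and R = (-4)·(-2.87)·(-46.98) = -539.3304. Additive constants drop out.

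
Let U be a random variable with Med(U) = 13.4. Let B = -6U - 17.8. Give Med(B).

A linear map preserves order up to sign, so Med(B) = a·Med(U) + b = (-6)·13.4 + (-17.8) = -98.2.

Med(B) = -98.2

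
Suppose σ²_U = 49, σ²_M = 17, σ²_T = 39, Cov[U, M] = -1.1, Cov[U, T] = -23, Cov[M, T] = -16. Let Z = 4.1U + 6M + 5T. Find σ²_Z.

σ²_Z = 453.57

σ²_Z = a²·σ²_U + b²·σ²_M + c²·σ²_T + 2ab·Cov[U, M] + 2ac·Cov[U, T] + 2bc·Cov[M, T], with a = 4.1, b = 6, c = 5.
= 823.69 + 612 + 975 + (-54.12) + (-943) + (-960)
= 453.57.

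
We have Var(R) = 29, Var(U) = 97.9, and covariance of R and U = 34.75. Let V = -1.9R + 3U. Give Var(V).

Var(V) = 589.64

Var(V) = a²·Var(R) + b²·Var(U) + 2ab·covariance of R and U with a = -1.9, b = 3.
= (-1.9)²·29 + 3²·97.9 + 2·(-1.9)·3·34.75
= 104.69 + 881.1 + (-396.15) = 589.64.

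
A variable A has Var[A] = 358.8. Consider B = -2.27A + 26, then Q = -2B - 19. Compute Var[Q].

Var[B] = (-2.27)²·358.8 = 1848.86052.
Var[Q] = (-2)²·1848.86052 = 7395.44208.

Var[Q] = 7395.44208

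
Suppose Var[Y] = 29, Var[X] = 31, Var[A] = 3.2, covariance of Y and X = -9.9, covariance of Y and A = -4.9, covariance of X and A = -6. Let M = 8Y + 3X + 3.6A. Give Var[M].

Var[M] = a²·Var[Y] + b²·Var[X] + c²·Var[A] + 2ab·covariance of Y and X + 2ac·covariance of Y and A + 2bc·covariance of X and A, with a = 8, b = 3, c = 3.6.
= 1856 + 279 + 41.472 + (-475.2) + (-282.24) + (-129.6)
= 1289.432.

Var[M] = 1289.432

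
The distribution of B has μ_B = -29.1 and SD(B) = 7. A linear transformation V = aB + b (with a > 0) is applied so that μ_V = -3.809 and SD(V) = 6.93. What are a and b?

SD(V) = a·SD(B) (a > 0), so a = 6.93/7 = 0.99.
μ_V = a·μ_B + b, so b = -3.809 − 0.99·(-29.1) = 25.

a = 0.99, b = 25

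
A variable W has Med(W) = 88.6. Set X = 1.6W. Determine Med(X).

Med(X) = 141.76

A linear map preserves order up to sign, so Med(X) = a·Med(W) + b = 1.6·88.6 = 141.76.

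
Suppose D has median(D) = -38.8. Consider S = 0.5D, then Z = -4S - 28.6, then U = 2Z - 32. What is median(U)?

median(U) = 66

median(S) = 0.5·(-38.8) = -19.4.
median(Z) = (-4)·(-19.4) + (-28.6) = 49.
median(U) = 2·49 + (-32) = 66.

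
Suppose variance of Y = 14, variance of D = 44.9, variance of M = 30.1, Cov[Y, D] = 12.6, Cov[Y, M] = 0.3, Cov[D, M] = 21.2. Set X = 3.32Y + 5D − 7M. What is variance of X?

variance of X = 1672.0896

variance of X = a²·variance of Y + b²·variance of D + c²·variance of M + 2ab·Cov[Y, D] + 2ac·Cov[Y, M] + 2bc·Cov[D, M], with a = 3.32, b = 5, c = -7.
= 154.3136 + 1122.5 + 1474.9 + 418.32 + (-13.944) + (-1484)
= 1672.0896.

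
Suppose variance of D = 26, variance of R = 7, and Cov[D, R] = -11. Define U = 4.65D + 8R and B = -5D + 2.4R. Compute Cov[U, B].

By bilinearity, Cov[U, B] = ac·variance of D + bd·variance of R + (ad+bc)·Cov[D, R], with a=4.65, b=8, c=-5, d=2.4.
ac·variance of D = 4.65·(-5)·26 = -604.5
bd·variance of R = 8·2.4·7 = 134.4
(ad+bc)·Cov[D, R] = (-28.84)·(-11) = 317.24
Cov[U, B] = -604.5 + 134.4 + 317.24 = -152.86.

Cov[U, B] = -152.86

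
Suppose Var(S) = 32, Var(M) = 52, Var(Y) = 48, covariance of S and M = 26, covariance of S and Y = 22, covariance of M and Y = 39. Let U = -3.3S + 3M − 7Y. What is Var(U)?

Var(U) = a²·Var(S) + b²·Var(M) + c²·Var(Y) + 2ab·covariance of S and M + 2ac·covariance of S and Y + 2bc·covariance of M and Y, with a = -3.3, b = 3, c = -7.
= 348.48 + 468 + 2352 + (-514.8) + 1016.4 + (-1638)
= 2032.08.

Var(U) = 2032.08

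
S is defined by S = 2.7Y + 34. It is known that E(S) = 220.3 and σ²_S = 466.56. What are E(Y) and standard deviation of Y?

E(Y) = 69, standard deviation of Y = 8

From S = 2.7Y + 34: E(S) = a·E(Y) + b, so E(Y) = (E(S) − b)/a = (220.3 − 34)/2.7 = 69.
standard deviation of S = √466.56 = 21.6.
standard deviation of S = |a|·standard deviation of Y, so standard deviation of Y = 21.6/|2.7| = 8.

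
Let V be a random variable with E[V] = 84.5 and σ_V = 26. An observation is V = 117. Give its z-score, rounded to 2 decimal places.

z = (V − E[V]) / σ_V = (117 − 84.5) / 26 = 1.25.

z = 1.25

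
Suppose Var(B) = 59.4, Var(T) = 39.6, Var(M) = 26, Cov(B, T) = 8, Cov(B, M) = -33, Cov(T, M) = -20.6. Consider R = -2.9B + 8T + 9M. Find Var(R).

Var(R) = a²·Var(B) + b²·Var(T) + c²·Var(M) + 2ab·Cov(B, T) + 2ac·Cov(B, M) + 2bc·Cov(T, M), with a = -2.9, b = 8, c = 9.
= 499.554 + 2534.4 + 2106 + (-371.2) + 1722.6 + (-2966.4)
= 3524.954.

Var(R) = 3524.954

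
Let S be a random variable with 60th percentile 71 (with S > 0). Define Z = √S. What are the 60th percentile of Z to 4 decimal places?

√S is increasing, so P_{60}(Z) = g(P_{60}(S)) ≈ 8.4261.

60th percentile of Z = 8.4261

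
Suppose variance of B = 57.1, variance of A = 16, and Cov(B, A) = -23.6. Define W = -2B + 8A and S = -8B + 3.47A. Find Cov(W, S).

By bilinearity, Cov(W, S) = ac·variance of B + bd·variance of A + (ad+bc)·Cov(B, A), with a=-2, b=8, c=-8, d=3.47.
ac·variance of B = (-2)·(-8)·57.1 = 913.6
bd·variance of A = 8·3.47·16 = 444.16
(ad+bc)·Cov(B, A) = (-70.94)·(-23.6) = 1674.184
Cov(W, S) = 913.6 + 444.16 + 1674.184 = 3031.944.

Cov(W, S) = 3031.944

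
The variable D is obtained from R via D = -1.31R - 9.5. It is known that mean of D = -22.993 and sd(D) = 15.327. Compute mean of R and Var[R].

mean of R = 10.3, Var[R] = 136.89

From D = -1.31R - 9.5: mean of D = a·mean of R + b, so mean of R = (mean of D − b)/a = (-22.993 − (-9.5))/(-1.31) = 10.3.
Var[D] = 15.327² = 234.916929.
Var[D] = a²·Var[R], so Var[R] = 234.916929/(-1.31)² = 136.89.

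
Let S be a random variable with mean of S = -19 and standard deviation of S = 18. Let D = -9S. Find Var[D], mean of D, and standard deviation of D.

D = -9S is linear with a = -9, b = 0.
Var[S] = 18² = 324.
Var[D] = a²·Var[S] = (-9)²·324 = 26244.
mean of D = a·mean of S + b = (-9)·(-19) = 171.
standard deviation of D = |a|·standard deviation of S = |-9|·18 = 162.

Var[D] = 26244, mean of D = 171, standard deviation of D = 162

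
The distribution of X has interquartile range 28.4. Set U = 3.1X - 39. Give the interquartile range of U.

IQR(U) = 88.04

Under U = aX + b, IQR(U) = |a|·IQR(X) = |3.1|·28.4 = 88.04 (shifts cancel; spread scales by |a|).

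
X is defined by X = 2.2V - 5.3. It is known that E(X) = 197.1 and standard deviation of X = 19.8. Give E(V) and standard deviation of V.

From X = 2.2V - 5.3: E(X) = a·E(V) + b, so E(V) = (E(X) − b)/a = (197.1 − (-5.3))/2.2 = 92.
standard deviation of X = |a|·standard deviation of V, so standard deviation of V = 19.8/|2.2| = 9.

E(V) = 92, standard deviation of V = 9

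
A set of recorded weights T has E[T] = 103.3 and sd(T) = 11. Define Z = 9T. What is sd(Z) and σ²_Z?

sd(Z) = 99, σ²_Z = 9801

Z = 9T is linear with a = 9, b = 0.
sd(Z) = |a|·sd(T) = |9|·11 = 99.
σ²_T = 11² = 121.
σ²_Z = a²·σ²_T = 9²·121 = 9801.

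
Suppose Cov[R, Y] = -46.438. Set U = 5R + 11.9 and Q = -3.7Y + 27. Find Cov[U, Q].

Cov[U, Q] = a·c·Cov[R, Y] = 5·(-3.7)·(-46.438) = 859.103. Additive constants drop out.

Cov[U, Q] = 859.103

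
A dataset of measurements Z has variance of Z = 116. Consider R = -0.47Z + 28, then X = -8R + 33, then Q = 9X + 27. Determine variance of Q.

variance of Q = 132836.8896

variance of R = (-0.47)²·116 = 25.6244.
variance of X = (-8)²·25.6244 = 1639.9616.
variance of Q = 9²·1639.9616 = 132836.8896.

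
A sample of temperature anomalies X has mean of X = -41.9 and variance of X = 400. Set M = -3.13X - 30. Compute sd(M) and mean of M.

sd(M) = 62.6, mean of M = 101.147

M = -3.13X - 30 is linear with a = -3.13, b = -30.
sd(X) = √400 = 20.
sd(M) = |a|·sd(X) = |-3.13|·20 = 62.6.
mean of M = a·mean of X + b = (-3.13)·(-41.9) + (-30) = 101.147.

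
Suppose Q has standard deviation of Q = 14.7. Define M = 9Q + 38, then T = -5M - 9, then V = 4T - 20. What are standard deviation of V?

standard deviation of V = 2646

standard deviation of M = |9|·14.7 = 132.3.
standard deviation of T = |-5|·132.3 = 661.5.
standard deviation of V = |4|·661.5 = 2646.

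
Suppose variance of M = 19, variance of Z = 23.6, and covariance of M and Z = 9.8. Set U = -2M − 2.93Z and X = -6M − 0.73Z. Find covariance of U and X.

By bilinearity, covariance of U and X = ac·variance of M + bd·variance of Z + (ad+bc)·covariance of M and Z, with a=-2, b=-2.93, c=-6, d=-0.73.
ac·variance of M = (-2)·(-6)·19 = 228
bd·variance of Z = (-2.93)·(-0.73)·23.6 = 50.47804
(ad+bc)·covariance of M and Z = (19.04)·9.8 = 186.592
covariance of U and X = 228 + 50.47804 + 186.592 = 465.07004.

covariance of U and X = 465.07004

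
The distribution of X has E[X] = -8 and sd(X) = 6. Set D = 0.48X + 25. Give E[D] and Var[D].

D = 0.48X + 25 is linear with a = 0.48, b = 25.
E[D] = a·E[X] + b = 0.48·(-8) + 25 = 21.16.
Var[X] = 6² = 36.
Var[D] = a²·Var[X] = 0.48²·36 = 8.2944 (the additive constant 25 does not affect variance).

E[D] = 21.16, Var[D] = 8.2944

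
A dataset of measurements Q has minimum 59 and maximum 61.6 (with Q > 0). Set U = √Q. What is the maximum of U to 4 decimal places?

√Q is increasing on this domain, so max(U) comes from max(Q) = 61.6: max(U) = √(61.6) ≈ 7.8486.

max(U) = 7.8486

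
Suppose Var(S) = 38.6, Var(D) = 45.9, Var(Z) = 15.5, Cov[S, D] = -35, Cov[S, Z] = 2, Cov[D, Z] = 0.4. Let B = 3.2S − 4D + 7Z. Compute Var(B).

Var(B) = 2852.364

Var(B) = a²·Var(S) + b²·Var(D) + c²·Var(Z) + 2ab·Cov[S, D] + 2ac·Cov[S, Z] + 2bc·Cov[D, Z], with a = 3.2, b = -4, c = 7.
= 395.264 + 734.4 + 759.5 + 896 + 89.6 + (-22.4)
= 2852.364.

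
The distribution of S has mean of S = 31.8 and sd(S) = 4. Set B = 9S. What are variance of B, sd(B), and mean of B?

B = 9S is linear with a = 9, b = 0.
variance of S = 4² = 16.
variance of B = a²·variance of S = 9²·16 = 1296.
sd(B) = |a|·sd(S) = |9|·4 = 36.
mean of B = a·mean of S + b = 9·31.8 = 286.2.

variance of B = 1296, sd(B) = 36, mean of B = 286.2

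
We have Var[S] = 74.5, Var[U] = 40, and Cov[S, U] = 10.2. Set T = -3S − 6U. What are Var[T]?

Var[T] = a²·Var[S] + b²·Var[U] + 2ab·Cov[S, U] with a = -3, b = -6.
= (-3)²·74.5 + (-6)²·40 + 2·(-3)·(-6)·10.2
= 670.5 + 1440 + 367.2 = 2477.7.

Var[T] = 2477.7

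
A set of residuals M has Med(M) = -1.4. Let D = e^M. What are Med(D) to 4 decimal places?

e^M is monotone on this domain, so Med(D) = exp(-1.4) ≈ 0.2466.

Med(D) = 0.2466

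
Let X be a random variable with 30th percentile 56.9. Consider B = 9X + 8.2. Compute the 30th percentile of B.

30th percentile of B = 520.3

Since a = 9 > 0 the transformation is increasing, so the 30th percentile of B = a·(P_{30} of X) + b = 9·56.9 + 8.2 = 520.3.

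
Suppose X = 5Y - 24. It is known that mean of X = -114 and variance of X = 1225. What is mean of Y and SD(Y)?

From X = 5Y - 24: mean of X = a·mean of Y + b, so mean of Y = (mean of X − b)/a = (-114 − (-24))/5 = -18.
SD(X) = √1225 = 35.
SD(X) = |a|·SD(Y), so SD(Y) = 35/|5| = 7.

mean of Y = -18, SD(Y) = 7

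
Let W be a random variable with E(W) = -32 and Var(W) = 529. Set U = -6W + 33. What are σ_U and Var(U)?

U = -6W + 33 is linear with a = -6, b = 33.
σ_W = √529 = 23.
σ_U = |a|·σ_W = |-6|·23 = 138.
Var(U) = a²·Var(W) = (-6)²·529 = 19044 (the additive constant 33 does not affect variance).

σ_U = 138, Var(U) = 19044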